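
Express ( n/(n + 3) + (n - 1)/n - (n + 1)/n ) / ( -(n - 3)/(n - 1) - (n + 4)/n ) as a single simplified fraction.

(-n^3 + 3*n^2 + 4*n - 6)/(2*n^3 + 6*n^2 - 4*n - 12)

Numerator: n/(n + 3) + (n - 1)/n - (n + 1)/n = (n^2 - 2*n - 6)/(n^2 + 3*n)
Denominator: -(n - 3)/(n - 1) - (n + 4)/n = (-2*n^2 + 4)/(n^2 - n)
Divide: ((n^2 - 2*n - 6)/(n^2 + 3*n)) · ((n^2 - n)/(-2*n^2 + 4)) = (-n^3 + 3*n^2 + 4*n - 6)/(2*n^3 + 6*n^2 - 4*n - 12)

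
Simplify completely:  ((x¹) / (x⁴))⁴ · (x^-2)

x^(-14)

Inside the bracket: (x^-3)
Raise to the power 4: (x^-12)
Multiply by (x^-2): add exponents.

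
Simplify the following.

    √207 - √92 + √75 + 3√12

√23 + 11*√3

√207 = 3*√23; √92 = 2*√23; √75 = 5*√3; 3√12 = 6*√3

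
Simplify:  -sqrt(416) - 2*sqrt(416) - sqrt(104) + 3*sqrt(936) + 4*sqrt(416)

20*sqrt(26)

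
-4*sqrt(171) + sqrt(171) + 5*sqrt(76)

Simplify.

4*sqrt(171) = 12*sqrt(19); sqrt(171) = 3*sqrt(19); 5*sqrt(76) = 10*sqrt(19)
Combine: (-12 + 3 + 10)·sqrt(19) = sqrt(19)

sqrt(19)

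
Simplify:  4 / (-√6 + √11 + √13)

(-9*√6 + 2*√13 + 4*√11 + √858)/31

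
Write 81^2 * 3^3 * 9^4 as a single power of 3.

3^19

81^2 = 3^8; 3^3 = 3^3; 9^4 = 3^8
Combine exponents: 3^19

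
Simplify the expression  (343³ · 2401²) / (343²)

7^11

343³ = 7^9; 2401² = 7^8; 343² = 7^6
Combine exponents: 7^11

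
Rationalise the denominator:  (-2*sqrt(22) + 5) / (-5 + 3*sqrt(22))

Multiply numerator and denominator by -3*sqrt(22) - 5.
Denominator becomes -173; numerator becomes -5*sqrt(22) + 107.

(-107 + 5*sqrt(22))/173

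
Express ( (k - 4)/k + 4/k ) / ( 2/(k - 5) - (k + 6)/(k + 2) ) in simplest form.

(-k**2 + 3*k + 10)/(k**2 - k - 34)

Numerator: (k - 4)/k + 4/k = 1
Denominator: 2/(k - 5) - (k + 6)/(k + 2) = (-k**2 + k + 34)/(k**2 - 3*k - 10)
Divide: (1) · ((k**2 - 3*k - 10)/(-k**2 + k + 34)) = (-k**2 + 3*k + 10)/(k**2 - k - 34)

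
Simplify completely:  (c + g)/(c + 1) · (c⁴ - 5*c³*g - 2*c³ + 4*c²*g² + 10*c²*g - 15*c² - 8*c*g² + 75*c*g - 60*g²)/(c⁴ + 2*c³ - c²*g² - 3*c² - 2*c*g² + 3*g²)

(c² - 4*c*g - 5*c + 20*g)/(c² - 1)

Factor: c⁴ - 5*c³*g - 2*c³ + 4*c²*g² + 10*c²*g - 15*c² - 8*c*g² + 75*c*g - 60*g² = (c - 4*g)·(c - g)·(c + 3)·(c - 5);  c⁴ + 2*c³ - c²*g² - 3*c² - 2*c*g² + 3*g² = (c + g)·(c + 3)·(c - g)·(c - 1)
Cancel the common factors (c - g), (c + 3), (c + g).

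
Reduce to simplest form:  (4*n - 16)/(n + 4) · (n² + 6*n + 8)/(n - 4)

4*n + 8

Factor: 4*n - 16 = 4·(n - 4);  n² + 6*n + 8 = (n + 4)·(n + 2)
Cancel the common factors (n - 4), (n + 4).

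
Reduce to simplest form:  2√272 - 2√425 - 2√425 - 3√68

-18*√17

2√272 = 8*√17; 2√425 = 10*√17; 2√425 = 10*√17; 3√68 = 6*√17
Combine: (8 - 10 - 10 - 6)·√17 = -18*√17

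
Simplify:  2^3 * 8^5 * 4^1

2^3 = 2^3; 8^5 = 2^15; 4^1 = 2^2
Combine exponents: 2^20

2^20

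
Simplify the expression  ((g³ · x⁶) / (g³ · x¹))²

Inside the bracket: x⁵
Raise to the power 2: x^10

x^10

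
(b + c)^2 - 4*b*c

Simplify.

(b - c)^2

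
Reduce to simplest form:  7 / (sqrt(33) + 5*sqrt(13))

(-7*sqrt(33) + 35*sqrt(13))/292

Multiply numerator and denominator by -sqrt(33) + 5*sqrt(13).
Denominator becomes 292; numerator becomes -7*sqrt(33) + 35*sqrt(13).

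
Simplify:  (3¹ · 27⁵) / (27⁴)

3^4

3¹ = 3^1; 27⁵ = 3^15; 27⁴ = 3^12
Combine exponents: 3^4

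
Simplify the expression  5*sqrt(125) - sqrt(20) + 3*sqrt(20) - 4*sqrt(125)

9*sqrt(5)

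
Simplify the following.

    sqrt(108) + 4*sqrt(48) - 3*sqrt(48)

sqrt(108) = 6*sqrt(3); 4*sqrt(48) = 16*sqrt(3); 3*sqrt(48) = 12*sqrt(3)
Combine: (6 + 16 - 12)·sqrt(3) = 10*sqrt(3)

10*sqrt(3)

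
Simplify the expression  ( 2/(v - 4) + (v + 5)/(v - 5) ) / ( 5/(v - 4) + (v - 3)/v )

Numerator: 2/(v - 4) + (v + 5)/(v - 5) = (v² + 3*v - 30)/(v² - 9*v + 20)
Denominator: 5/(v - 4) + (v - 3)/v = (v² - 2*v + 12)/(v² - 4*v)
Divide: ((v² + 3*v - 30)/(v² - 9*v + 20)) · ((v² - 4*v)/(v² - 2*v + 12)) = (v³ + 3*v² - 30*v)/(v³ - 7*v² + 22*v - 60)

(v³ + 3*v² - 30*v)/(v³ - 7*v² + 22*v - 60)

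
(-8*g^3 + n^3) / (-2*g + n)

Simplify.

4*g^2 + 2*g*n + n^2

Factor as (a-b)(a^2+ab+b^2) with a=n, b=(2*g).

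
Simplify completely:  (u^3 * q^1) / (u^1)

Quotient: u^2 * q^1

q*u^2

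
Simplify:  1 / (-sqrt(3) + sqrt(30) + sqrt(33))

(-10*sqrt(3) + sqrt(30) + sqrt(330))/60

Group as (sqrt(30) + sqrt(33)) - sqrt(3); multiply by (sqrt(30) + sqrt(33)) + sqrt(3), then rationalise the remaining surd.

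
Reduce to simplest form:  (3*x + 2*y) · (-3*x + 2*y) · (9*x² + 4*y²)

Telescope via difference of squares: ((2*y)+(3*x))((2*y)-(3*x)) = -9*x² + 4*y², then repeat with the next factor.

-81*x⁴ + 16*y⁴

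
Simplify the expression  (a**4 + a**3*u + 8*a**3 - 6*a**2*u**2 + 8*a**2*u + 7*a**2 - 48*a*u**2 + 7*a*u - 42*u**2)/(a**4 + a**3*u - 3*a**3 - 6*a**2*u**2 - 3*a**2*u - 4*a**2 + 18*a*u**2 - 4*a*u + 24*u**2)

Factor: a**4 + a**3*u + 8*a**3 - 6*a**2*u**2 + 8*a**2*u + 7*a**2 - 48*a*u**2 + 7*a*u - 42*u**2 = (a + 1)*(a - 2*u)*(a + 3*u)*(a + 7);  a**4 + a**3*u - 3*a**3 - 6*a**2*u**2 - 3*a**2*u - 4*a**2 + 18*a*u**2 - 4*a*u + 24*u**2 = (a - 2*u)*(a + 3*u)*(a + 1)*(a - 4)
Cancel the common factors (a + 1), (a + 3*u), (a - 2*u).

(a + 7)/(a - 4)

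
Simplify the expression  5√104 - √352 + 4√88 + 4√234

5√104 = 10*√26; √352 = 4*√22; 4√88 = 8*√22; 4√234 = 12*√26

4*√22 + 22*√26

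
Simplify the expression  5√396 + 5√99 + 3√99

54*√11

5√396 = 30*√11; 5√99 = 15*√11; 3√99 = 9*√11
Combine: (30 + 15 + 9)·√11 = 54*√11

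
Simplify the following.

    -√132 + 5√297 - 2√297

7*√33

√132 = 2*√33; 5√297 = 15*√33; 2√297 = 6*√33
Combine: (-2 + 15 - 6)·√33 = 7*√33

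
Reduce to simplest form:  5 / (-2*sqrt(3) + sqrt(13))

10*sqrt(3) + 5*sqrt(13)

Multiply numerator and denominator by 2*sqrt(3) + sqrt(13).
Denominator becomes 1; numerator becomes 10*sqrt(3) + 5*sqrt(13).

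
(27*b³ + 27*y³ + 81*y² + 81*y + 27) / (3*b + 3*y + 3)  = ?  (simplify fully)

9*b² - 9*b*y - 9*b + 9*y² + 18*y + 9

Apply the sum-of-cubes factorisation and cancel (3*b + 3*y + 3).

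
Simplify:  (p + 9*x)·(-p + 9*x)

-p² + 81*x²

(9*x)^2 - (p)^2 = -p² + 81*x².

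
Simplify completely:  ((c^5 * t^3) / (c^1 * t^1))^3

Inside the bracket: c^4 * t^2
Raise to the power 3: c^12 * t^6

c^12*t^6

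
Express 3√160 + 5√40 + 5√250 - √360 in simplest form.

41*√10

3√160 = 12*√10; 5√40 = 10*√10; 5√250 = 25*√10; √360 = 6*√10
Combine: (12 + 10 + 25 - 6)·√10 = 41*√10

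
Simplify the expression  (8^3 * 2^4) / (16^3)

2^1

8^3 = 2^9; 2^4 = 2^4; 16^3 = 2^12
Combine exponents: 2^1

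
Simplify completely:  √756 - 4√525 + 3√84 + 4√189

4*√21

√756 = 6*√21; 4√525 = 20*√21; 3√84 = 6*√21; 4√189 = 12*√21
Combine: (6 - 20 + 6 + 12)·√21 = 4*√21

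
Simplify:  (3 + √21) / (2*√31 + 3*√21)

Multiply numerator and denominator by -2*√31 + 3*√21.
Denominator becomes 65; numerator becomes -2*√651 - 6*√31 + 9*√21 + 63.

(-2*√651 - 6*√31 + 9*√21 + 63)/65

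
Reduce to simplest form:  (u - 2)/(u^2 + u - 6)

1/(u + 3)

Factor: u^2 + u - 6 = (u - 2)*(u + 3)
Cancel the common factor (u - 2).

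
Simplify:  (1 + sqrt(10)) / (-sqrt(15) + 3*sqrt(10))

(sqrt(15) + 3*sqrt(10) + 5*sqrt(6) + 30)/75

Multiply numerator and denominator by sqrt(15) + 3*sqrt(10).
Denominator becomes 75; numerator becomes sqrt(15) + 3*sqrt(10) + 5*sqrt(6) + 30.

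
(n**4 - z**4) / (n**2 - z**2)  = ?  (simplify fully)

n**2 + z**2

n**4 - z**4 factors as -(-n + z)*(n + z)*(n**2 + z**2).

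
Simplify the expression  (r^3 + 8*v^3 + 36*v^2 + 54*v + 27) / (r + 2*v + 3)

r^2 - 2*r*v - 3*r + 4*v^2 + 12*v + 9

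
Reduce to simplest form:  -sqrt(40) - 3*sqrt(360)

-20*sqrt(10)

sqrt(40) = 2*sqrt(10); 3*sqrt(360) = 18*sqrt(10)
Combine: (-2 - 18)·sqrt(10) = -20*sqrt(10)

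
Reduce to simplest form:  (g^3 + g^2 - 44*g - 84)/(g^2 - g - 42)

g + 2

Factor: g^3 + g^2 - 44*g - 84 = (g - 7)*(g + 2)*(g + 6);  g^2 - g - 42 = (g + 6)*(g - 7)
Cancel the common factors (g + 6), (g - 7).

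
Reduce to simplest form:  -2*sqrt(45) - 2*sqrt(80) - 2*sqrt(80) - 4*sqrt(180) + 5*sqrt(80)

-26*sqrt(5)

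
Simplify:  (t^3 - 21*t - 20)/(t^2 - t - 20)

t + 1

Factor: t^3 - 21*t - 20 = (t + 1)*(t - 5)*(t + 4);  t^2 - t - 20 = (t + 4)*(t - 5)
Cancel the common factors (t + 4), (t - 5).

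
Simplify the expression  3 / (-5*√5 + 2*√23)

(-5*√5 - 2*√23)/11

Multiply numerator and denominator by 2*√23 + 5*√5.
Denominator becomes -33; numerator becomes 6*√23 + 15*√5.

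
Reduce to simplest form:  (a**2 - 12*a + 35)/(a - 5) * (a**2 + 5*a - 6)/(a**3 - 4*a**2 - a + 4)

(a**2 - a - 42)/(a**2 - 3*a - 4)

Factor: a**2 - 12*a + 35 = (a - 7)*(a - 5);  a**2 + 5*a - 6 = (a - 1)*(a + 6);  a**3 - 4*a**2 - a + 4 = (a - 1)*(a - 4)*(a + 1)
Cancel the common factors (a - 1), (a - 5).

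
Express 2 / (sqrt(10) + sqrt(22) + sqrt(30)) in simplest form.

(-10*sqrt(66) + sqrt(30) + 9*sqrt(22) + 21*sqrt(10))/219

Group as (sqrt(22) + sqrt(30)) + sqrt(10); multiply by (sqrt(22) + sqrt(30)) - sqrt(10), then rationalise the remaining surd.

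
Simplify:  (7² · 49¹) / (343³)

7^(-5)

7² = 7^2; 49¹ = 7^2; 343³ = 7^9
Combine exponents: 7^(-5)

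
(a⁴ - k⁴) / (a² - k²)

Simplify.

Difference of fourth powers: factor out (a² - k²).

a² + k²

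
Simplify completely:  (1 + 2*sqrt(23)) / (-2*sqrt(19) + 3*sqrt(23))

Multiply numerator and denominator by 2*sqrt(19) + 3*sqrt(23).
Denominator becomes 131; numerator becomes 2*sqrt(19) + 3*sqrt(23) + 4*sqrt(437) + 138.

(2*sqrt(19) + 3*sqrt(23) + 4*sqrt(437) + 138)/131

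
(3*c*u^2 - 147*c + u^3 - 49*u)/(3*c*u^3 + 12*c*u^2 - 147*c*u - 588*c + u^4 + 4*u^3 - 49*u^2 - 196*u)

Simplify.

Factor: 3*c*u^2 - 147*c + u^3 - 49*u = (u + 7)*(u - 7)*(3*c + u);  3*c*u^3 + 12*c*u^2 - 147*c*u - 588*c + u^4 + 4*u^3 - 49*u^2 - 196*u = (3*c + u)*(u - 7)*(u + 4)*(u + 7)
Cancel the common factors (u + 7), (u - 7), (3*c + u).

1/(u + 4)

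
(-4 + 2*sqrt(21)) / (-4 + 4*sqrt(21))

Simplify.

Multiply numerator and denominator by -4*sqrt(21) - 4.
Denominator becomes -320; numerator becomes -152 + 8*sqrt(21).

(-sqrt(21) + 19)/40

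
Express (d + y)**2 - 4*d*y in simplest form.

(d - y)**2

Expand the square and combine the 4*d*y term.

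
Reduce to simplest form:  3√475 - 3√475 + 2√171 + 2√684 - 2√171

3√475 = 15*√19; 3√475 = 15*√19; 2√171 = 6*√19; 2√684 = 12*√19; 2√171 = 6*√19
Combine: (15 - 15 + 6 + 12 - 6)·√19 = 12*√19

12*√19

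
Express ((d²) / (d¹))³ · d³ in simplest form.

Inside the bracket: d¹
Raise to the power 3: d³
Multiply by d³: add exponents.

d⁶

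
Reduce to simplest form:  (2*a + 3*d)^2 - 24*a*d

Expand the square and combine the 24*a*d term.

(2*a - 3*d)^2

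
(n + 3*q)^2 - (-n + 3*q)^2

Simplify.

12*n*q

Write as f((3*q),n) - f((3*q),-n) and expand.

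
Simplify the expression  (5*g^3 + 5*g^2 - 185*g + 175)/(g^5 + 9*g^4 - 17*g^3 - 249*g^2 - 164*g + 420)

Factor: 5*g^3 + 5*g^2 - 185*g + 175 = 5*(g - 5)*(g - 1)*(g + 7);  g^5 + 9*g^4 - 17*g^3 - 249*g^2 - 164*g + 420 = (g + 6)*(g - 1)*(g - 5)*(g + 2)*(g + 7)
Cancel the common factors (g - 1), (g + 7), (g - 5).

5/(g^2 + 8*g + 12)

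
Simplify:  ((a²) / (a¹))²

Inside the bracket: a¹
Raise to the power 2: a²

a²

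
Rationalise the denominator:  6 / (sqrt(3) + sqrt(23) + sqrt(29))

(-4*sqrt(2001) - 6*sqrt(29) + 18*sqrt(23) + 98*sqrt(3))/89

Group as (sqrt(3) + sqrt(23)) + sqrt(29); multiply by (sqrt(3) + sqrt(23)) - sqrt(29), then rationalise the remaining surd.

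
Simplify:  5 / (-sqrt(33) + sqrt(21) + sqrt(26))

(-35*sqrt(33) + 70*sqrt(26) + 95*sqrt(21) + 15*sqrt(2002))/994

Group as (sqrt(21) + sqrt(26)) - sqrt(33); multiply by (sqrt(21) + sqrt(26)) + sqrt(33), then rationalise the remaining surd.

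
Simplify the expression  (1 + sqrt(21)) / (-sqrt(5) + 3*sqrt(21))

(sqrt(5) + sqrt(105) + 3*sqrt(21) + 63)/184

Multiply numerator and denominator by sqrt(5) + 3*sqrt(21).
Denominator becomes 184; numerator becomes sqrt(5) + sqrt(105) + 3*sqrt(21) + 63.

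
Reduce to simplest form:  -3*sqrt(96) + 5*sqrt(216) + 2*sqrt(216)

30*sqrt(6)

3*sqrt(96) = 12*sqrt(6); 5*sqrt(216) = 30*sqrt(6); 2*sqrt(216) = 12*sqrt(6)
Combine: (-12 + 30 + 12)·sqrt(6) = 30*sqrt(6)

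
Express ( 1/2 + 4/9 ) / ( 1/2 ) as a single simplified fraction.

17/9

Numerator: 1/2 + 4/9 = 17/18
Denominator: 1/2 = 1/2
Divide: (17/18) · (2) = 17/9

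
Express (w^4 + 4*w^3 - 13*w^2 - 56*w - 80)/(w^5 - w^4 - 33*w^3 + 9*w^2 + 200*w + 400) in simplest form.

Factor: w^4 + 4*w^3 - 13*w^2 - 56*w - 80 = (w^2 + 3*w + 4)*(w - 4)*(w + 5);  w^5 - w^4 - 33*w^3 + 9*w^2 + 200*w + 400 = (w^2 + 3*w + 4)*(w - 5)*(w - 4)*(w + 5)
Cancel the common factors (w^2 + 3*w + 4), (w + 5), (w - 4).

1/(w - 5)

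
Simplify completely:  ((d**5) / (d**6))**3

d**(-3)

Inside the bracket: (d**-1)
Raise to the power 3: (d**-3)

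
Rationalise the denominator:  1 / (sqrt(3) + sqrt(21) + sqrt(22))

(-3*sqrt(154) + sqrt(22) + 2*sqrt(21) + 20*sqrt(3))/124

Group as (sqrt(3) + sqrt(21)) + sqrt(22); multiply by (sqrt(3) + sqrt(21)) - sqrt(22), then rationalise the remaining surd.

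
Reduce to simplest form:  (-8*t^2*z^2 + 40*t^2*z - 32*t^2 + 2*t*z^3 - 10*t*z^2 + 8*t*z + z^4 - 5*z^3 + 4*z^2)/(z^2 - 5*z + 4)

-8*t^2 + 2*t*z + z^2

Factor: -8*t^2*z^2 + 40*t^2*z - 32*t^2 + 2*t*z^3 - 10*t*z^2 + 8*t*z + z^4 - 5*z^3 + 4*z^2 = (z - 1)*(z - 4)*(4*t + z)*(-2*t + z);  z^2 - 5*z + 4 = (z - 4)*(z - 1)
Cancel the common factors (z - 4), (z - 1).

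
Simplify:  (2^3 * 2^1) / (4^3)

2^3 = 2^3; 2^1 = 2^1; 4^3 = 2^6
Combine exponents: 2^(-2)

2^(-2)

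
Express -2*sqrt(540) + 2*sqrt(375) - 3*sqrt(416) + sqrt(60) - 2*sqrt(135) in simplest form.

-12*sqrt(26) - 6*sqrt(15)

2*sqrt(540) = 12*sqrt(15); 2*sqrt(375) = 10*sqrt(15); 3*sqrt(416) = 12*sqrt(26); sqrt(60) = 2*sqrt(15); 2*sqrt(135) = 6*sqrt(15)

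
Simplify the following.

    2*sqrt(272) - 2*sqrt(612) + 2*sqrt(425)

2*sqrt(272) = 8*sqrt(17); 2*sqrt(612) = 12*sqrt(17); 2*sqrt(425) = 10*sqrt(17)
Combine: (8 - 12 + 10)·sqrt(17) = 6*sqrt(17)

6*sqrt(17)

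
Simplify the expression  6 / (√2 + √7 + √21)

(-24*√7 - 39*√2 + 21*√6 + 18*√21)/22

Group as (√7 + √21) + √2; multiply by (√7 + √21) - √2, then rationalise the remaining surd.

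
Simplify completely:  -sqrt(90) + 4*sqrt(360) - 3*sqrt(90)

12*sqrt(10)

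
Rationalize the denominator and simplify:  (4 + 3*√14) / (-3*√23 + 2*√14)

Multiply numerator and denominator by 2*√14 + 3*√23.
Denominator becomes -151; numerator becomes 8*√14 + 12*√23 + 84 + 9*√322.

(-9*√322 - 84 - 12*√23 - 8*√14)/151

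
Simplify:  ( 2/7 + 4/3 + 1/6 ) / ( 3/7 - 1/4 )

10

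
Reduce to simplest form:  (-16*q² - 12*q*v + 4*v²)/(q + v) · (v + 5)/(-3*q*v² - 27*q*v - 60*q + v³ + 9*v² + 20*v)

(16*q - 4*v)/(3*q*v + 12*q - v² - 4*v)

Factor: -16*q² - 12*q*v + 4*v² = 4·(q + v)·(-4*q + v);  -3*q*v² - 27*q*v - 60*q + v³ + 9*v² + 20*v = (-3*q + v)·(v + 5)·(v + 4)
Cancel the common factors (q + v), (v + 5).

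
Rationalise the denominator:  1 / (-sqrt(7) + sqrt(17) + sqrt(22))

Group as (sqrt(17) + sqrt(22)) - sqrt(7); multiply by (sqrt(17) + sqrt(22)) + sqrt(7), then rationalise the remaining surd.

(-16*sqrt(7) + sqrt(22) + 6*sqrt(17) + sqrt(2618))/236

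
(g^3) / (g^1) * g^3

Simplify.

Quotient: g^2
Multiply by g^3: add exponents.

g^5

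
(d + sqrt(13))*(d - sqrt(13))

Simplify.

(d)^2 - (sqrt(13))^2 = d^2 - 13.

d^2 - 13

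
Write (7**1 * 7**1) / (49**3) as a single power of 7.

7**1 = 7**1; 7**1 = 7**1; 49**3 = 7**6
Combine exponents: 7**(-4)

7**(-4)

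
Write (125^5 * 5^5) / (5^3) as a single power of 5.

5^17

125^5 = 5^15; 5^5 = 5^5; 5^3 = 5^3
Combine exponents: 5^17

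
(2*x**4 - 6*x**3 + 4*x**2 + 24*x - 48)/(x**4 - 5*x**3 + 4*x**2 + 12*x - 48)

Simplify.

Factor: 2*x**4 - 6*x**3 + 4*x**2 + 24*x - 48 = 2*(x + 2)*(x - 2)*(x**2 - 3*x + 6);  x**4 - 5*x**3 + 4*x**2 + 12*x - 48 = (x**2 - 3*x + 6)*(x - 4)*(x + 2)
Cancel the common factors (x**2 - 3*x + 6), (x + 2).

(2*x - 4)/(x - 4)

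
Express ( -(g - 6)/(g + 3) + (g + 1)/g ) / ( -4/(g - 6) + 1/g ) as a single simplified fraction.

Numerator: -(g - 6)/(g + 3) + (g + 1)/g = (10*g + 3)/(g² + 3*g)
Denominator: -4/(g - 6) + 1/g = (-3*g - 6)/(g² - 6*g)
Divide: ((10*g + 3)/(g² + 3*g)) · ((g² - 6*g)/(-3*g - 6)) = (-10*g² + 57*g + 18)/(3*g² + 15*g + 18)

(-10*g² + 57*g + 18)/(3*g² + 15*g + 18)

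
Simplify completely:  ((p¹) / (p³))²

p^(-4)

Inside the bracket: (p^-2)
Raise to the power 2: (p^-4)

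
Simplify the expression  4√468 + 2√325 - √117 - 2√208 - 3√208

11*√13

4√468 = 24*√13; 2√325 = 10*√13; √117 = 3*√13; 2√208 = 8*√13; 3√208 = 12*√13
Combine: (24 + 10 - 3 - 8 - 12)·√13 = 11*√13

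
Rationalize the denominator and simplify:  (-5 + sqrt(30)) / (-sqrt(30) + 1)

Multiply numerator and denominator by 1 + sqrt(30).
Denominator becomes -29; numerator becomes -4*sqrt(30) + 25.

(-25 + 4*sqrt(30))/29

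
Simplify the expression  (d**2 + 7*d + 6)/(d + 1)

d + 6

Factor: d**2 + 7*d + 6 = (d + 1)*(d + 6)
Cancel the common factor (d + 1).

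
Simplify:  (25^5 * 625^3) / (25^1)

5^20

25^5 = 5^10; 625^3 = 5^12; 25^1 = 5^2
Combine exponents: 5^20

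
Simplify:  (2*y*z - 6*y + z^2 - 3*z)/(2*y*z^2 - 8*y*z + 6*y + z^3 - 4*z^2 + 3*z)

1/(z - 1)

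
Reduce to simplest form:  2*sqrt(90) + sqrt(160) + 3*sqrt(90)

19*sqrt(10)

2*sqrt(90) = 6*sqrt(10); sqrt(160) = 4*sqrt(10); 3*sqrt(90) = 9*sqrt(10)
Combine: (6 + 4 + 9)·sqrt(10) = 19*sqrt(10)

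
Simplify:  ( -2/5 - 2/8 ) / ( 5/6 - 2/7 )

Numerator: -2/5 - 2/8 = -13/20
Denominator: 5/6 - 2/7 = 23/42
Divide: (-13/20) · (42/23) = -273/230

-273/230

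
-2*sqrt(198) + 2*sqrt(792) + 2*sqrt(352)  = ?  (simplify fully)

2*sqrt(198) = 6*sqrt(22); 2*sqrt(792) = 12*sqrt(22); 2*sqrt(352) = 8*sqrt(22)
Combine: (-6 + 12 + 8)·sqrt(22) = 14*sqrt(22)

14*sqrt(22)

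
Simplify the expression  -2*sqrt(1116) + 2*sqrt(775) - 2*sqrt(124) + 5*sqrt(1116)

2*sqrt(1116) = 12*sqrt(31); 2*sqrt(775) = 10*sqrt(31); 2*sqrt(124) = 4*sqrt(31); 5*sqrt(1116) = 30*sqrt(31)
Combine: (-12 + 10 - 4 + 30)·sqrt(31) = 24*sqrt(31)

24*sqrt(31)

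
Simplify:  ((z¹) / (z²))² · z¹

Inside the bracket: (z^-1)
Raise to the power 2: (z^-2)
Multiply by z¹: add exponents.

1/z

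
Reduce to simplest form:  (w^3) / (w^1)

Quotient: w^2

w^2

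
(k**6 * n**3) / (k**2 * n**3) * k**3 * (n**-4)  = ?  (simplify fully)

Quotient: k**4
Multiply by k**3 * (n**-4): add exponents.

k**7/n**4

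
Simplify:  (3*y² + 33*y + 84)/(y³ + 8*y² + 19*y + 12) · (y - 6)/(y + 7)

Factor: 3*y² + 33*y + 84 = 3·(y + 7)·(y + 4);  y³ + 8*y² + 19*y + 12 = (y + 3)·(y + 4)·(y + 1)
Cancel the common factors (y + 7), (y + 4).

(3*y - 18)/(y² + 4*y + 3)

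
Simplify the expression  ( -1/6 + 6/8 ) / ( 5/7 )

49/60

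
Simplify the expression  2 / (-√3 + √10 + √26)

(-38*√10 - 8*√195 + 66*√3 + 26*√26)/49

Group as (√10 + √26) - √3; multiply by (√10 + √26) + √3, then rationalise the remaining surd.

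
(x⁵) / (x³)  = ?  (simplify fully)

x²

Quotient: x²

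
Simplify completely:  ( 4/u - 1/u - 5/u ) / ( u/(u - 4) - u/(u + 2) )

(-u^2 + 2*u + 8)/(3*u^2)

Numerator: 4/u - 1/u - 5/u = -2/u
Denominator: u/(u - 4) - u/(u + 2) = 6*u/(u^2 - 2*u - 8)
Divide: (-2/u) · ((u^2 - 2*u - 8)/(6*u)) = (-u^2 + 2*u + 8)/(3*u^2)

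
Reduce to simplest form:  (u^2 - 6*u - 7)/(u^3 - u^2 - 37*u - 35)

Factor: u^2 - 6*u - 7 = (u - 7)*(u + 1);  u^3 - u^2 - 37*u - 35 = (u + 5)*(u + 1)*(u - 7)
Cancel the common factors (u - 7), (u + 1).

1/(u + 5)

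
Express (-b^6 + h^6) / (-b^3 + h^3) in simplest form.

Factor h^6 - b^6 and cancel (-b^3 + h^3).

b^3 + h^3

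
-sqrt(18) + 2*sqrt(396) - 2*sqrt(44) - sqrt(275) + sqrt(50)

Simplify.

2*sqrt(2) + 3*sqrt(11)

sqrt(18) = 3*sqrt(2); 2*sqrt(396) = 12*sqrt(11); 2*sqrt(44) = 4*sqrt(11); sqrt(275) = 5*sqrt(11); sqrt(50) = 5*sqrt(2)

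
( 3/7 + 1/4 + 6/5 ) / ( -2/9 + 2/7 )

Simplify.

Numerator: 3/7 + 1/4 + 6/5 = 263/140
Denominator: -2/9 + 2/7 = 4/63
Divide: (263/140) · (63/4) = 2367/80

2367/80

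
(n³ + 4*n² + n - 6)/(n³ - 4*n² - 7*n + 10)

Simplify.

(n + 3)/(n - 5)

Factor: n³ + 4*n² + n - 6 = (n + 2)·(n - 1)·(n + 3);  n³ - 4*n² - 7*n + 10 = (n + 2)·(n - 1)·(n - 5)
Cancel the common factors (n + 2), (n - 1).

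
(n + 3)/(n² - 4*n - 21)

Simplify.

1/(n - 7)

Factor: n² - 4*n - 21 = (n - 7)·(n + 3)
Cancel the common factor (n + 3).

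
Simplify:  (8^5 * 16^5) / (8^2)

8^5 = 2^15; 16^5 = 2^20; 8^2 = 2^6
Combine exponents: 2^29

2^29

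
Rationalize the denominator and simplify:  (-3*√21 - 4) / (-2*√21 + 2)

(7*√21 + 67)/40

Multiply numerator and denominator by 2 + 2*√21.
Denominator becomes -80; numerator becomes -134 - 14*√21.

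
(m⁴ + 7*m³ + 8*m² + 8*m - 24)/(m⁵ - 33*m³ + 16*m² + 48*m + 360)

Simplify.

(m - 1)/(m² - 8*m + 15)

Factor: m⁴ + 7*m³ + 8*m² + 8*m - 24 = (m + 6)·(m² + 2*m + 4)·(m - 1);  m⁵ - 33*m³ + 16*m² + 48*m + 360 = (m + 6)·(m - 5)·(m - 3)·(m² + 2*m + 4)
Cancel the common factors (m² + 2*m + 4), (m + 6).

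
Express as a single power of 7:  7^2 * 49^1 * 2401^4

7^20

7^2 = 7^2; 49^1 = 7^2; 2401^4 = 7^16
Combine exponents: 7^20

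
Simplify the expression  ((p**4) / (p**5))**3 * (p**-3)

p**(-6)

Inside the bracket: (p**-1)
Raise to the power 3: (p**-3)
Multiply by (p**-3): add exponents.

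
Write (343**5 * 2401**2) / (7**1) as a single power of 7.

343**5 = 7**15; 2401**2 = 7**8; 7**1 = 7**1
Combine exponents: 7**22

7**22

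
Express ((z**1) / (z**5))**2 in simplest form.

z**(-8)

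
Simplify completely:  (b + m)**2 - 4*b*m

(b - m)**2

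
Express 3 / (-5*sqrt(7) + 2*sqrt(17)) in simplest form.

Multiply numerator and denominator by 2*sqrt(17) + 5*sqrt(7).
Denominator becomes -107; numerator becomes 6*sqrt(17) + 15*sqrt(7).

(-15*sqrt(7) - 6*sqrt(17))/107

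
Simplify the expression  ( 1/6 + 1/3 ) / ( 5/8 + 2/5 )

Numerator: 1/6 + 1/3 = 1/2
Denominator: 5/8 + 2/5 = 41/40
Divide: (1/2) · (40/41) = 20/41

20/41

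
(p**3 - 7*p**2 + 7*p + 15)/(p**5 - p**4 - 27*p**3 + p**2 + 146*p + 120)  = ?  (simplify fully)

1/(p**2 + 6*p + 8)

Factor: p**3 - 7*p**2 + 7*p + 15 = (p - 5)*(p - 3)*(p + 1);  p**5 - p**4 - 27*p**3 + p**2 + 146*p + 120 = (p - 5)*(p + 2)*(p + 4)*(p - 3)*(p + 1)
Cancel the common factors (p + 1), (p - 3), (p - 5).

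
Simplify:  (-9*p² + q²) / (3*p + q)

Factor q^2 - (3*p)^2 and cancel (3*p + q).

-3*p + q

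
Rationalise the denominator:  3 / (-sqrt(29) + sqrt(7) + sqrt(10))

Group as (sqrt(7) + sqrt(10)) - sqrt(29); multiply by (sqrt(7) + sqrt(10)) + sqrt(29), then rationalise the remaining surd.

(18*sqrt(29) + 39*sqrt(10) + 48*sqrt(7) + 3*sqrt(2030))/68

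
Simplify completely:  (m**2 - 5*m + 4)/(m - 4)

m - 1

Factor: m**2 - 5*m + 4 = (m - 4)*(m - 1)
Cancel the common factor (m - 4).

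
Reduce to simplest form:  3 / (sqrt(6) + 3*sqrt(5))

Multiply numerator and denominator by -3*sqrt(5) + sqrt(6).
Denominator becomes -39; numerator becomes -9*sqrt(5) + 3*sqrt(6).

(-sqrt(6) + 3*sqrt(5))/13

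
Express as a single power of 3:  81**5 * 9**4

81**5 = 3**20; 9**4 = 3**8
Combine exponents: 3**28

3**28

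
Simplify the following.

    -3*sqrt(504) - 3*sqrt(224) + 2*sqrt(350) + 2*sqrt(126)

-14*sqrt(14)

3*sqrt(504) = 18*sqrt(14); 3*sqrt(224) = 12*sqrt(14); 2*sqrt(350) = 10*sqrt(14); 2*sqrt(126) = 6*sqrt(14)
Combine: (-18 - 12 + 10 + 6)·sqrt(14) = -14*sqrt(14)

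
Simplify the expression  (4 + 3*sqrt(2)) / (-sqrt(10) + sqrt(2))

Multiply numerator and denominator by sqrt(2) + sqrt(10).
Denominator becomes -8; numerator becomes 4*sqrt(2) + 6 + 4*sqrt(10) + 6*sqrt(5).

(-3*sqrt(5) - 2*sqrt(10) - 3 - 2*sqrt(2))/4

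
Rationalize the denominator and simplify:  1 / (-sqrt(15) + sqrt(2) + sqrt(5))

Group as (sqrt(2) + sqrt(5)) - sqrt(15); multiply by (sqrt(2) + sqrt(5)) + sqrt(15), then rationalise the remaining surd.

(-4*sqrt(15) - 6*sqrt(5) - 9*sqrt(2) - 5*sqrt(6))/12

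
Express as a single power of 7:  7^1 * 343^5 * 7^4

7^1 = 7^1; 343^5 = 7^15; 7^4 = 7^4
Combine exponents: 7^20

7^20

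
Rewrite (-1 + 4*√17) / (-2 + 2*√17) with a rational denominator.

Multiply numerator and denominator by -2*√17 - 2.
Denominator becomes -64; numerator becomes -134 - 6*√17.

(3*√17 + 67)/32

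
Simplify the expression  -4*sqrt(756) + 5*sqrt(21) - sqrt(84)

-21*sqrt(21)

4*sqrt(756) = 24*sqrt(21); 5*sqrt(21) = 5*sqrt(21); sqrt(84) = 2*sqrt(21)
Combine: (-24 + 5 - 2)·sqrt(21) = -21*sqrt(21)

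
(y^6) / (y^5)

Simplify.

Quotient: y^1

y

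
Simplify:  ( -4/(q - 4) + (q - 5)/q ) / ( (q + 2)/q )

Numerator: -4/(q - 4) + (q - 5)/q = (q² - 13*q + 20)/(q² - 4*q)
Denominator: (q + 2)/q = (q + 2)/q
Divide: ((q² - 13*q + 20)/(q² - 4*q)) · (q/(q + 2)) = (q² - 13*q + 20)/(q² - 2*q - 8)

(q² - 13*q + 20)/(q² - 2*q - 8)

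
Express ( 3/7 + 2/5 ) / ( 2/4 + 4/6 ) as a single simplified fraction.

174/245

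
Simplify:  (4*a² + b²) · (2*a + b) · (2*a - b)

16*a⁴ - b⁴

((2*a)+b)((2*a)-b) = 4*a² - b²; continue pairing.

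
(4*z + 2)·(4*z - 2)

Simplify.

16*z² - 4

(4*z)^2 - (2)^2 = 16*z² - 4.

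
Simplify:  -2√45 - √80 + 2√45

-4*√5

2√45 = 6*√5; √80 = 4*√5; 2√45 = 6*√5
Combine: (-6 - 4 + 6)·√5 = -4*√5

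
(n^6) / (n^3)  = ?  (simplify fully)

Quotient: n^3

n^3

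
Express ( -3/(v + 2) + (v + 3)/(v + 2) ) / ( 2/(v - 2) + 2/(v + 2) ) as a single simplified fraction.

v/4 - 1/2

Numerator: -3/(v + 2) + (v + 3)/(v + 2) = v/(v + 2)
Denominator: 2/(v - 2) + 2/(v + 2) = 4*v/(v² - 4)
Divide: (v/(v + 2)) · ((v² - 4)/(4*v)) = v/4 - 1/2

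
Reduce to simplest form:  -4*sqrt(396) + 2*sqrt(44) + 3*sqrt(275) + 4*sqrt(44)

3*sqrt(11)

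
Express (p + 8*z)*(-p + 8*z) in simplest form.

-p^2 + 64*z^2

(8*z)^2 - (p)^2 = -p^2 + 64*z^2.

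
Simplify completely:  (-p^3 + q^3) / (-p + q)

p^2 + p*q + q^2

Factor as (a-b)(a^2+ab+b^2) with a=q, b=p.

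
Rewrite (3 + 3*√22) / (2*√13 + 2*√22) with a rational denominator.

(-√286 - √13 + √22 + 22)/6

Multiply numerator and denominator by -2*√13 + 2*√22.
Denominator becomes 36; numerator becomes -6*√286 - 6*√13 + 6*√22 + 132.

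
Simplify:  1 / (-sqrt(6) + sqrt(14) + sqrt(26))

(-17*sqrt(6) - 3*sqrt(26) + 9*sqrt(14) + 2*sqrt(546))/150

Group as (sqrt(14) + sqrt(26)) - sqrt(6); multiply by (sqrt(14) + sqrt(26)) + sqrt(6), then rationalise the remaining surd.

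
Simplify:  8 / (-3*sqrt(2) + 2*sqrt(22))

(12*sqrt(2) + 8*sqrt(22))/35

Multiply numerator and denominator by 3*sqrt(2) + 2*sqrt(22).
Denominator becomes 70; numerator becomes 24*sqrt(2) + 16*sqrt(22).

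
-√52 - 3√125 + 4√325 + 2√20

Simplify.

√52 = 2*√13; 3√125 = 15*√5; 4√325 = 20*√13; 2√20 = 4*√5

-11*√5 + 18*√13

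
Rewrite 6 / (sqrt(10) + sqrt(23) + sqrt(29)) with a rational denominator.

Group as (sqrt(10) + sqrt(29)) + sqrt(23); multiply by (sqrt(10) + sqrt(29)) - sqrt(23), then rationalise the remaining surd.

(-3*sqrt(6670) + 6*sqrt(29) + 24*sqrt(23) + 63*sqrt(10))/226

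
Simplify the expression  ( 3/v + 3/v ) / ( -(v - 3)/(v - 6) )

Numerator: 3/v + 3/v = 6/v
Denominator: -(v - 3)/(v - 6) = (-v + 3)/(v - 6)
Divide: (6/v) · ((v - 6)/(-v + 3)) = (-6*v + 36)/(v² - 3*v)

(-6*v + 36)/(v² - 3*v)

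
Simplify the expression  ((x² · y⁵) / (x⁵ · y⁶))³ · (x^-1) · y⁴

Inside the bracket: (x^-3) · (y^-1)
Raise to the power 3: (x^-9) · (y^-3)
Multiply by (x^-1) · y⁴: add exponents.

y/x^10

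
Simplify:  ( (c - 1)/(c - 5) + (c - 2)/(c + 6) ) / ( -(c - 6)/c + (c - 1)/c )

(2*c**3 - 2*c**2 + 4*c)/(5*c**2 + 5*c - 150)

Numerator: (c - 1)/(c - 5) + (c - 2)/(c + 6) = (2*c**2 - 2*c + 4)/(c**2 + c - 30)
Denominator: -(c - 6)/c + (c - 1)/c = 5/c
Divide: ((2*c**2 - 2*c + 4)/(c**2 + c - 30)) · (c/5) = (2*c**3 - 2*c**2 + 4*c)/(5*c**2 + 5*c - 150)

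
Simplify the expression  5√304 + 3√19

5√304 = 20*√19; 3√19 = 3*√19
Combine: (20 + 3)·√19 = 23*√19

23*√19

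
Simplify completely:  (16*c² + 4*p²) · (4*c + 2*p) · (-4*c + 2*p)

-256*c⁴ + 16*p⁴

Pair the conjugate factors: ((2*p)+(4*c))((2*p)-(4*c)) = -16*c² + 4*p², then repeat with the next factor.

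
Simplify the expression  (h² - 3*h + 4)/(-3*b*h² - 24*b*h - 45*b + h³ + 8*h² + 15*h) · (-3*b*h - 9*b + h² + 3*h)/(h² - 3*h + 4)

Factor: -3*b*h² - 24*b*h - 45*b + h³ + 8*h² + 15*h = (h + 5)·(h + 3)·(-3*b + h);  -3*b*h - 9*b + h² + 3*h = (-3*b + h)·(h + 3)
Cancel the common factors (h² - 3*h + 4), (-3*b + h), (h + 3).

1/(h + 5)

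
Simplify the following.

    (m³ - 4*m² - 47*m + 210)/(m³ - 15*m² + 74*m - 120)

Factor: m³ - 4*m² - 47*m + 210 = (m - 6)·(m - 5)·(m + 7);  m³ - 15*m² + 74*m - 120 = (m - 4)·(m - 6)·(m - 5)
Cancel the common factors (m - 6), (m - 5).

(m + 7)/(m - 4)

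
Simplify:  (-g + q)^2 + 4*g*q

Expand the square and combine the 4*g*q term.

(g + q)^2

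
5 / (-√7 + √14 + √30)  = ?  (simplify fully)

(-185*√7 - 45*√30 + 115*√14 + 140*√15)/311

Group as (√14 + √30) - √7; multiply by (√14 + √30) + √7, then rationalise the remaining surd.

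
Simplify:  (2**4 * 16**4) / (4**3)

2**14

2**4 = 2**4; 16**4 = 2**16; 4**3 = 2**6
Combine exponents: 2**14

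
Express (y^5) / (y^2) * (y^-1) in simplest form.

Quotient: y^3
Multiply by (y^-1): add exponents.

y^2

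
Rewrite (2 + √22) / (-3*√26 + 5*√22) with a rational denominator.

(3*√26 + 5*√22 + 3*√143 + 55)/158

Multiply numerator and denominator by 3*√26 + 5*√22.
Denominator becomes 316; numerator becomes 6*√26 + 10*√22 + 6*√143 + 110.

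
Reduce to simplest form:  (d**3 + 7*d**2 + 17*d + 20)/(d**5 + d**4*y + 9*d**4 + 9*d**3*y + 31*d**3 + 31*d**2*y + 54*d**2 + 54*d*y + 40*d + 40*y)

Factor: d**3 + 7*d**2 + 17*d + 20 = (d**2 + 3*d + 5)*(d + 4);  d**5 + d**4*y + 9*d**4 + 9*d**3*y + 31*d**3 + 31*d**2*y + 54*d**2 + 54*d*y + 40*d + 40*y = (d + 4)*(d**2 + 3*d + 5)*(d + y)*(d + 2)
Cancel the common factors (d**2 + 3*d + 5), (d + 4).

1/(d**2 + d*y + 2*d + 2*y)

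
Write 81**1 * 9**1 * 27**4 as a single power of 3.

3**18

81**1 = 3**4; 9**1 = 3**2; 27**4 = 3**12
Combine exponents: 3**18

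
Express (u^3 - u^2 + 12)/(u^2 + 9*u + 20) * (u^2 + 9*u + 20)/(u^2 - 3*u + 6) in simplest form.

Factor: u^3 - u^2 + 12 = (u + 2)*(u^2 - 3*u + 6);  u^2 + 9*u + 20 = (u + 4)*(u + 5);  u^2 + 9*u + 20 = (u + 4)*(u + 5)
Cancel the common factors (u^2 - 3*u + 6), (u + 4), (u + 5).

u + 2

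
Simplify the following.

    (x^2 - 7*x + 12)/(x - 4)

x - 3

Factor: x^2 - 7*x + 12 = (x - 4)*(x - 3)
Cancel the common factor (x - 4).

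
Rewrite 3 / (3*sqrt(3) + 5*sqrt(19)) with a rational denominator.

(-9*sqrt(3) + 15*sqrt(19))/448

Multiply numerator and denominator by -3*sqrt(3) + 5*sqrt(19).
Denominator becomes 448; numerator becomes -9*sqrt(3) + 15*sqrt(19).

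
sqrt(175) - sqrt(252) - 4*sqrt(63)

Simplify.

-13*sqrt(7)

sqrt(175) = 5*sqrt(7); sqrt(252) = 6*sqrt(7); 4*sqrt(63) = 12*sqrt(7)
Combine: (5 - 6 - 12)·sqrt(7) = -13*sqrt(7)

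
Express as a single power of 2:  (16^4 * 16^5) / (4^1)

2^34

16^4 = 2^16; 16^5 = 2^20; 4^1 = 2^2
Combine exponents: 2^34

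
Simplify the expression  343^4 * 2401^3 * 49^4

7^32

343^4 = 7^12; 2401^3 = 7^12; 49^4 = 7^8
Combine exponents: 7^32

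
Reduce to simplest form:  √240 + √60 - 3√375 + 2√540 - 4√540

-21*√15

√240 = 4*√15; √60 = 2*√15; 3√375 = 15*√15; 2√540 = 12*√15; 4√540 = 24*√15
Combine: (4 + 2 - 15 + 12 - 24)·√15 = -21*√15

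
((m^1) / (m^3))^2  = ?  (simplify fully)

m^(-4)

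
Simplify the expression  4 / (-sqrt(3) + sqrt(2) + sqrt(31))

Group as (sqrt(2) + sqrt(31)) - sqrt(3); multiply by (sqrt(2) + sqrt(31)) + sqrt(3), then rationalise the remaining surd.

(-32*sqrt(2) - 2*sqrt(186) + 30*sqrt(3) + 26*sqrt(31))/163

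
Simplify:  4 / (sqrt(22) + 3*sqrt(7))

Multiply numerator and denominator by -sqrt(22) + 3*sqrt(7).
Denominator becomes 41; numerator becomes -4*sqrt(22) + 12*sqrt(7).

(-4*sqrt(22) + 12*sqrt(7))/41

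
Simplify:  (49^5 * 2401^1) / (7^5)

7^9

49^5 = 7^10; 2401^1 = 7^4; 7^5 = 7^5
Combine exponents: 7^9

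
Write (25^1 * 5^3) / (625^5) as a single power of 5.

25^1 = 5^2; 5^3 = 5^3; 625^5 = 5^20
Combine exponents: 5^(-15)

5^(-15)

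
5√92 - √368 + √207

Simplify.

5√92 = 10*√23; √368 = 4*√23; √207 = 3*√23
Combine: (10 - 4 + 3)·√23 = 9*√23

9*√23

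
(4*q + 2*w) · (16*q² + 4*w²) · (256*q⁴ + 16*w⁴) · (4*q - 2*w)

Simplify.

Pair the conjugate factors: ((4*q)+(2*w))((4*q)-(2*w)) = 16*q² - 4*w², then repeat with the next factor.

65536*q⁸ - 256*w⁸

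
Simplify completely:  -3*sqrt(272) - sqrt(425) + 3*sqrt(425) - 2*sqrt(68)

-6*sqrt(17)

3*sqrt(272) = 12*sqrt(17); sqrt(425) = 5*sqrt(17); 3*sqrt(425) = 15*sqrt(17); 2*sqrt(68) = 4*sqrt(17)
Combine: (-12 - 5 + 15 - 4)·sqrt(17) = -6*sqrt(17)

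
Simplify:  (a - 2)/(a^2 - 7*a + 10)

1/(a - 5)

Factor: a^2 - 7*a + 10 = (a - 5)*(a - 2)
Cancel the common factor (a - 2).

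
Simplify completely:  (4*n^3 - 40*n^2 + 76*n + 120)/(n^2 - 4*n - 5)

4*n - 24

Factor: 4*n^3 - 40*n^2 + 76*n + 120 = 4*(n - 6)*(n + 1)*(n - 5);  n^2 - 4*n - 5 = (n + 1)*(n - 5)
Cancel the common factors (n + 1), (n - 5).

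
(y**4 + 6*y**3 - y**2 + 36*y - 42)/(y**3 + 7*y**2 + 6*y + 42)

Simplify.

y - 1

Factor: y**4 + 6*y**3 - y**2 + 36*y - 42 = (y - 1)*(y + 7)*(y**2 + 6);  y**3 + 7*y**2 + 6*y + 42 = (y + 7)*(y**2 + 6)
Cancel the common factors (y**2 + 6), (y + 7).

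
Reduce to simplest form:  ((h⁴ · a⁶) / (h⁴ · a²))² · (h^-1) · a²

Inside the bracket: a⁴
Raise to the power 2: a⁸
Multiply by (h^-1) · a²: add exponents.

a^10/h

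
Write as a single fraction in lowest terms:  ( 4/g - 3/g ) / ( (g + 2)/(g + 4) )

(g + 4)/(g^2 + 2*g)

Numerator: 4/g - 3/g = 1/g
Denominator: (g + 2)/(g + 4) = (g + 2)/(g + 4)
Divide: (1/g) · ((g + 4)/(g + 2)) = (g + 4)/(g^2 + 2*g)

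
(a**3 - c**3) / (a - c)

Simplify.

Factor as (a-b)(a**2+ab+b**2) with a=a, b=c.

a**2 + a*c + c**2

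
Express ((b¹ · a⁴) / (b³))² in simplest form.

Inside the bracket: (b^-2) · a⁴
Raise to the power 2: (b^-4) · a⁸

a⁸/b⁴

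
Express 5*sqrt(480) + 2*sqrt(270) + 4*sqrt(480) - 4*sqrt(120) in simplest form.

5*sqrt(480) = 20*sqrt(30); 2*sqrt(270) = 6*sqrt(30); 4*sqrt(480) = 16*sqrt(30); 4*sqrt(120) = 8*sqrt(30)
Combine: (20 + 6 + 16 - 8)·sqrt(30) = 34*sqrt(30)

34*sqrt(30)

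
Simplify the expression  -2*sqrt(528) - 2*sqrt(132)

-12*sqrt(33)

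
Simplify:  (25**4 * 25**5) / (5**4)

25**4 = 5**8; 25**5 = 5**10; 5**4 = 5**4
Combine exponents: 5**14

5**14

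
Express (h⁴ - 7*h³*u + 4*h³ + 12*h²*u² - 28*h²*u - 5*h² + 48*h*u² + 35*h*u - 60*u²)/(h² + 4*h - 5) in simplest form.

h² - 7*h*u + 12*u²

Factor: h⁴ - 7*h³*u + 4*h³ + 12*h²*u² - 28*h²*u - 5*h² + 48*h*u² + 35*h*u - 60*u² = (h - 1)·(h - 3*u)·(h - 4*u)·(h + 5);  h² + 4*h - 5 = (h + 5)·(h - 1)
Cancel the common factors (h - 1), (h + 5).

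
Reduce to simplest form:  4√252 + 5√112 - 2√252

32*√7

4√252 = 24*√7; 5√112 = 20*√7; 2√252 = 12*√7
Combine: (24 + 20 - 12)·√7 = 32*√7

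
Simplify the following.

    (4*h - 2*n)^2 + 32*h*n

4*(2*h + n)^2

Expand the square and combine the 32*h*n term.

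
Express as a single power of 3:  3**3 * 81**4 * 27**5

3**3 = 3**3; 81**4 = 3**16; 27**5 = 3**15
Combine exponents: 3**34

3**34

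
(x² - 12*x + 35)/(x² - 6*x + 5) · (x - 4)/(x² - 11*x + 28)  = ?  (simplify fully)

1/(x - 1)

Factor: x² - 12*x + 35 = (x - 5)·(x - 7);  x² - 6*x + 5 = (x - 1)·(x - 5);  x² - 11*x + 28 = (x - 7)·(x - 4)
Cancel the common factors (x - 7), (x - 4), (x - 5).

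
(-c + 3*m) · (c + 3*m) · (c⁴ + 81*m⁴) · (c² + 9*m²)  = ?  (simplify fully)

-c⁸ + 6561*m⁸

((3*m)+c)((3*m)-c) = -c² + 9*m²; continue pairing.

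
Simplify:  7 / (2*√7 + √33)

(-14*√7 + 7*√33)/5

Multiply numerator and denominator by -√33 + 2*√7.
Denominator becomes -5; numerator becomes -7*√33 + 14*√7.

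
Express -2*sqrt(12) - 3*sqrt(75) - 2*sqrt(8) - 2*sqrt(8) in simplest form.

2*sqrt(12) = 4*sqrt(3); 3*sqrt(75) = 15*sqrt(3); 2*sqrt(8) = 4*sqrt(2); 2*sqrt(8) = 4*sqrt(2)

-19*sqrt(3) - 8*sqrt(2)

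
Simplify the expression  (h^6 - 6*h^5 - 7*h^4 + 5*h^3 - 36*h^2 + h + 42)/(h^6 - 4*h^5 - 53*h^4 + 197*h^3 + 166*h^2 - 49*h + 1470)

(h^2 - 1)/(h^2 + 2*h - 35)

Factor: h^6 - 6*h^5 - 7*h^4 + 5*h^3 - 36*h^2 + h + 42 = (h^2 - h + 3)*(h + 1)*(h - 1)*(h - 7)*(h + 2);  h^6 - 4*h^5 - 53*h^4 + 197*h^3 + 166*h^2 - 49*h + 1470 = (h - 7)*(h + 7)*(h - 5)*(h^2 - h + 3)*(h + 2)
Cancel the common factors (h^2 - h + 3), (h - 7), (h + 2).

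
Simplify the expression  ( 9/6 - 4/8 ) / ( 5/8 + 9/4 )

8/23

Numerator: 9/6 - 4/8 = 1
Denominator: 5/8 + 9/4 = 23/8
Divide: (1) · (8/23) = 8/23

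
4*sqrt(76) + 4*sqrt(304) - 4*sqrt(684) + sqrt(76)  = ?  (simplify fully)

2*sqrt(19)

4*sqrt(76) = 8*sqrt(19); 4*sqrt(304) = 16*sqrt(19); 4*sqrt(684) = 24*sqrt(19); sqrt(76) = 2*sqrt(19)
Combine: (8 + 16 - 24 + 2)·sqrt(19) = 2*sqrt(19)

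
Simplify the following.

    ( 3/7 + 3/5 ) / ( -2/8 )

Numerator: 3/7 + 3/5 = 36/35
Denominator: -2/8 = -1/4
Divide: (36/35) · (-4) = -144/35

-144/35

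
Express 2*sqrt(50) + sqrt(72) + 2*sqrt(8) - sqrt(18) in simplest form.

2*sqrt(50) = 10*sqrt(2); sqrt(72) = 6*sqrt(2); 2*sqrt(8) = 4*sqrt(2); sqrt(18) = 3*sqrt(2)
Combine: (10 + 6 + 4 - 3)·sqrt(2) = 17*sqrt(2)

17*sqrt(2)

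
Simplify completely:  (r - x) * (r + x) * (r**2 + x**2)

r**4 - x**4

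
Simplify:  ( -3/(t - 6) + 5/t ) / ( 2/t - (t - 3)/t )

Numerator: -3/(t - 6) + 5/t = (2*t - 30)/(t**2 - 6*t)
Denominator: 2/t - (t - 3)/t = (-t + 5)/t
Divide: ((2*t - 30)/(t**2 - 6*t)) · (t/(-t + 5)) = (-2*t + 30)/(t**2 - 11*t + 30)

(-2*t + 30)/(t**2 - 11*t + 30)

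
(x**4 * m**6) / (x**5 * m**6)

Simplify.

Quotient: (x**-1)

1/x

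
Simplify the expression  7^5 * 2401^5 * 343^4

7^5 = 7^5; 2401^5 = 7^20; 343^4 = 7^12
Combine exponents: 7^37

7^37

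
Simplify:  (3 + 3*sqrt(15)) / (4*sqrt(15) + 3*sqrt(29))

(-60 - 4*sqrt(15) + 3*sqrt(29) + 3*sqrt(435))/7

Multiply numerator and denominator by -3*sqrt(29) + 4*sqrt(15).
Denominator becomes -21; numerator becomes -9*sqrt(435) - 9*sqrt(29) + 12*sqrt(15) + 180.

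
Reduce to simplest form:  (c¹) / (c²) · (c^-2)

Quotient: (c^-1)
Multiply by (c^-2): add exponents.

c^(-3)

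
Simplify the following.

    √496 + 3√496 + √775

21*√31

√496 = 4*√31; 3√496 = 12*√31; √775 = 5*√31
Combine: (4 + 12 + 5)·√31 = 21*√31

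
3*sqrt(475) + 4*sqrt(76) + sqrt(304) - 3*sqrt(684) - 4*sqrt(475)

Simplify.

3*sqrt(475) = 15*sqrt(19); 4*sqrt(76) = 8*sqrt(19); sqrt(304) = 4*sqrt(19); 3*sqrt(684) = 18*sqrt(19); 4*sqrt(475) = 20*sqrt(19)
Combine: (15 + 8 + 4 - 18 - 20)·sqrt(19) = -11*sqrt(19)

-11*sqrt(19)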